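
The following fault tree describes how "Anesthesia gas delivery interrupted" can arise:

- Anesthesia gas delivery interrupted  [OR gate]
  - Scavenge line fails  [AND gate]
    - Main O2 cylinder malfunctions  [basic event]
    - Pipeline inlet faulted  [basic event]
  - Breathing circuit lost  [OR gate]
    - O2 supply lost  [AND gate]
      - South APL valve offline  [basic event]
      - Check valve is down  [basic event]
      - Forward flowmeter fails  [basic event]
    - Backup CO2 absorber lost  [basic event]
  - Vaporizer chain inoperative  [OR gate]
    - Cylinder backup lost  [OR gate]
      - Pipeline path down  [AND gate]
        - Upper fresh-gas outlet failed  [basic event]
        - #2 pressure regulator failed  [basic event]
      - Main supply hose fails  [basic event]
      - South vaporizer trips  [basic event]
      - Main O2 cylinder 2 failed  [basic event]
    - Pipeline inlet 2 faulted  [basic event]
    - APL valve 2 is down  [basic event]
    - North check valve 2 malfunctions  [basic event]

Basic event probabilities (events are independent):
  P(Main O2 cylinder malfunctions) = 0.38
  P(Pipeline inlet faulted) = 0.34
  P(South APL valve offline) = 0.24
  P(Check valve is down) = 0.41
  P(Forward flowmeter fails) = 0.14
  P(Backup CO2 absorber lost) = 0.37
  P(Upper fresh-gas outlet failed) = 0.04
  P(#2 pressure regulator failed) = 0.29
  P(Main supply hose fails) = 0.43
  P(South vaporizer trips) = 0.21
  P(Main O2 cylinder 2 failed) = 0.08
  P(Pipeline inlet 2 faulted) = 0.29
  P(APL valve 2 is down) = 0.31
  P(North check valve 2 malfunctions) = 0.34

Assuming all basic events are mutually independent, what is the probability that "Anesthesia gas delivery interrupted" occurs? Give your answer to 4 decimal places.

0.9284

P(Scavenge line fails) [AND] = 0.38 × 0.34 = 0.129200
P(O2 supply lost) [AND] = 0.24 × 0.41 × 0.14 = 0.013776
P(Breathing circuit lost) [OR] = 1 − (1−0.013776) × (1−0.37) = 0.378679
P(Pipeline path down) [AND] = 0.04 × 0.29 = 0.011600
P(Cylinder backup lost) [OR] = 1 − (1−0.011600) × (1−0.43) × (1−0.21) × (1−0.08) = 0.590530
P(Vaporizer chain inoperative) [OR] = 1 − (1−0.590530) × (1−0.29) × (1−0.31) × (1−0.34) = 0.867604
P(Anesthesia gas delivery interrupted) [OR] = 1 − (1−0.129200) × (1−0.378679) × (1−0.867604) = 0.928368
Rounded to 4 decimal places: P(Anesthesia gas delivery interrupted) ≈ 0.9284.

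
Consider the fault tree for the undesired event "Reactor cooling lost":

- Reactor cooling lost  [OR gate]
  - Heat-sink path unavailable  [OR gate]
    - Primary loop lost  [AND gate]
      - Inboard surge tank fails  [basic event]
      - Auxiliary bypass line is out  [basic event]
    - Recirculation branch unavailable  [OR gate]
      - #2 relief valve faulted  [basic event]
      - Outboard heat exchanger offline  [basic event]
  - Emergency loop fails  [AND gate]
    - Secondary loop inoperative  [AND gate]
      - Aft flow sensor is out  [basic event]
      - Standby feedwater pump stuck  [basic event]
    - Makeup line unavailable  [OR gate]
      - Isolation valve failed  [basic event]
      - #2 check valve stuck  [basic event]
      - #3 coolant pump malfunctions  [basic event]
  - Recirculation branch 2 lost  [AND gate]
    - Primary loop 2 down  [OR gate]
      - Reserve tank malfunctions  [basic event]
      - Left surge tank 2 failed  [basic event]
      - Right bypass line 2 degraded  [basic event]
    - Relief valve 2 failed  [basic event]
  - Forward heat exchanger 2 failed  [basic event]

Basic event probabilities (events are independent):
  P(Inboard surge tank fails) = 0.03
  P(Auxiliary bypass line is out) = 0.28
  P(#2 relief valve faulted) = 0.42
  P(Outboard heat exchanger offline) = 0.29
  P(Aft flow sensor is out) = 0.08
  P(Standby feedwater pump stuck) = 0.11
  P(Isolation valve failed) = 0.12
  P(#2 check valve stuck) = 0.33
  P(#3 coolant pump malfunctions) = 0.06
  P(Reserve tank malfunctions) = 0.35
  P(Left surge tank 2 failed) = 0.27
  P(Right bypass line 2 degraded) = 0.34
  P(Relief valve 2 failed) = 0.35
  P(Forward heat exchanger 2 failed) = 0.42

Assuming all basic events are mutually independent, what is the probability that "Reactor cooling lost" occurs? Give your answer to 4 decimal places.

0.8208

P(Primary loop lost) [AND] = 0.03 × 0.28 = 0.008400
P(Recirculation branch unavailable) [OR] = 1 − (1−0.42) × (1−0.29) = 0.588200
P(Heat-sink path unavailable) [OR] = 1 − (1−0.008400) × (1−0.588200) = 0.591659
P(Secondary loop inoperative) [AND] = 0.08 × 0.11 = 0.008800
P(Makeup line unavailable) [OR] = 1 − (1−0.12) × (1−0.33) × (1−0.06) = 0.445776
P(Emergency loop fails) [AND] = 0.008800 × 0.445776 = 0.003923
P(Primary loop 2 down) [OR] = 1 − (1−0.35) × (1−0.27) × (1−0.34) = 0.686830
P(Recirculation branch 2 lost) [AND] = 0.686830 × 0.35 = 0.240391
P(Reactor cooling lost) [OR] = 1 − (1−0.591659) × (1−0.003923) × (1−0.240391) × (1−0.42) = 0.820802
Rounded to 4 decimal places: P(Reactor cooling lost) ≈ 0.8208.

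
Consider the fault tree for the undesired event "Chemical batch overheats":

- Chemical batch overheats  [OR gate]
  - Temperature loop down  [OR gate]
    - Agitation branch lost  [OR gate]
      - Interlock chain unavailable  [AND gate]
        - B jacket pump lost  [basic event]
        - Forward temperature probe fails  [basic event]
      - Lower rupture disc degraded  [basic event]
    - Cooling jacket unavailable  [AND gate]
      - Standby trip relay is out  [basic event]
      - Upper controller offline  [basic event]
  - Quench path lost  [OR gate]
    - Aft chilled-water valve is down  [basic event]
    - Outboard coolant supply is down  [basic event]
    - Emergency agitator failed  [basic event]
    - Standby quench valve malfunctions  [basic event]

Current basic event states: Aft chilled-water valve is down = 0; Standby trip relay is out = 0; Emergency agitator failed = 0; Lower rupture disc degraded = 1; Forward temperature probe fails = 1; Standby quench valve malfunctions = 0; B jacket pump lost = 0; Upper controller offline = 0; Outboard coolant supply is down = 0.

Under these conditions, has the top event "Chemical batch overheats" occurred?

Yes

Interlock chain unavailable [AND]: B jacket pump lost=not, Forward temperature probe fails=occurs → not all inputs occur → does not occur.
Agitation branch lost [OR]: Interlock chain unavailable=not, Lower rupture disc degraded=occurs → at least one input occurs → occurs.
Cooling jacket unavailable [AND]: Standby trip relay is out=not, Upper controller offline=not → not all inputs occur → does not occur.
Temperature loop down [OR]: Agitation branch lost=occurs, Cooling jacket unavailable=not → at least one input occurs → occurs.
Quench path lost [OR]: Aft chilled-water valve is down=not, Outboard coolant supply is down=not, Emergency agitator failed=not, Standby quench valve malfunctions=not → no input occurs → does not occur.
Chemical batch overheats [OR]: Temperature loop down=occurs, Quench path lost=not → at least one input occurs → occurs.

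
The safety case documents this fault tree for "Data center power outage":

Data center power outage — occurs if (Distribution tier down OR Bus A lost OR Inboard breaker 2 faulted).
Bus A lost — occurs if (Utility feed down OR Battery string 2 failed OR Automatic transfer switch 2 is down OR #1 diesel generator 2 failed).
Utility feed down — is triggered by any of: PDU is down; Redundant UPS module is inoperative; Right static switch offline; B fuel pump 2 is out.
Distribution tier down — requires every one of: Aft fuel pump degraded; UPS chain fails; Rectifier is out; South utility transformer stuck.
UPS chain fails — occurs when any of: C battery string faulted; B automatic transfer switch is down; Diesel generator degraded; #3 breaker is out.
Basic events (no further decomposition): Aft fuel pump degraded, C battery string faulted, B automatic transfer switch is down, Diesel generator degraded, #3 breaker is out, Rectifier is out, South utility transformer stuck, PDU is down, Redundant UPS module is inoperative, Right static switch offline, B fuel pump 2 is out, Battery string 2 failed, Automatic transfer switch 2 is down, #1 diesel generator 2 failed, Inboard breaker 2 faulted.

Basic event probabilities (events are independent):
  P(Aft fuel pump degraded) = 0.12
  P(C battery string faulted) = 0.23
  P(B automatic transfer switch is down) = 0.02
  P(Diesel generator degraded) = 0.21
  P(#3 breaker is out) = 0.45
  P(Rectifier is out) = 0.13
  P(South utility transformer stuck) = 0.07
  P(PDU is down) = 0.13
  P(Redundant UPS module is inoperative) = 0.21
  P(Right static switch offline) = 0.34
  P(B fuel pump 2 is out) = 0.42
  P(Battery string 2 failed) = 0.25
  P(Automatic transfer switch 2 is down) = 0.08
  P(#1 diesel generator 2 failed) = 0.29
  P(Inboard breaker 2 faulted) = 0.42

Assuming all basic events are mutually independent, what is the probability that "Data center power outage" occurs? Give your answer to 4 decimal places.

P(UPS chain fails) [OR] = 1 − (1−0.23) × (1−0.02) × (1−0.21) × (1−0.45) = 0.672126
P(Distribution tier down) [AND] = 0.12 × 0.672126 × 0.13 × 0.07 = 0.000734
P(Utility feed down) [OR] = 1 − (1−0.13) × (1−0.21) × (1−0.34) × (1−0.42) = 0.736902
P(Bus A lost) [OR] = 1 − (1−0.736902) × (1−0.25) × (1−0.08) × (1−0.29) = 0.871108
P(Data center power outage) [OR] = 1 − (1−0.000734) × (1−0.871108) × (1−0.42) = 0.925298
Rounded to 4 decimal places: P(Data center power outage) ≈ 0.9253.

0.9253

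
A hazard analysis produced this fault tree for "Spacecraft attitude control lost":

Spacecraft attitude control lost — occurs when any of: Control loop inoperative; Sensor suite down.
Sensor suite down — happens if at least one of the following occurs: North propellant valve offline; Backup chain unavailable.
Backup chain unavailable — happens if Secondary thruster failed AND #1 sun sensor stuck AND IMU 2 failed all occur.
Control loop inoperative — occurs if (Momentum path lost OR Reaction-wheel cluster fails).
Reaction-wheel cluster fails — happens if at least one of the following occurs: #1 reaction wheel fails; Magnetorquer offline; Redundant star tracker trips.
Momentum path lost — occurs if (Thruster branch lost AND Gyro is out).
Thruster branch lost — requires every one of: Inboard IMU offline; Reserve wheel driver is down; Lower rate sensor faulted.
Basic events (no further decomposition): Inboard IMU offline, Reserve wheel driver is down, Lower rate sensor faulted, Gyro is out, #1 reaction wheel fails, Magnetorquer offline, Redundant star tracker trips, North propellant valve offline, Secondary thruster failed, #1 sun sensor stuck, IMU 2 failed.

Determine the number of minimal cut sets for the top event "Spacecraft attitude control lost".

Thruster branch lost [AND]: one cut set from each child combined → 1 × 1 × 1 = 1 cut set(s).
Momentum path lost [AND]: one cut set from each child combined → 1 × 1 = 1 cut set(s).
Reaction-wheel cluster fails [OR]: union of children's cut sets → 3 cut set(s).
Control loop inoperative [OR]: union of children's cut sets → 4 cut set(s).
Backup chain unavailable [AND]: one cut set from each child combined → 1 × 1 × 1 = 1 cut set(s).
Sensor suite down [OR]: union of children's cut sets → 2 cut set(s).
Spacecraft attitude control lost [OR]: union of children's cut sets → 6 cut set(s).
Minimal cut sets: {Gyro is out, Inboard IMU offline, Lower rate sensor faulted, Reserve wheel driver is down}; {#1 reaction wheel fails}; {Magnetorquer offline}; {Redundant star tracker trips}; {North propellant valve offline}; {#1 sun sensor stuck, IMU 2 failed, Secondary thruster failed}.

6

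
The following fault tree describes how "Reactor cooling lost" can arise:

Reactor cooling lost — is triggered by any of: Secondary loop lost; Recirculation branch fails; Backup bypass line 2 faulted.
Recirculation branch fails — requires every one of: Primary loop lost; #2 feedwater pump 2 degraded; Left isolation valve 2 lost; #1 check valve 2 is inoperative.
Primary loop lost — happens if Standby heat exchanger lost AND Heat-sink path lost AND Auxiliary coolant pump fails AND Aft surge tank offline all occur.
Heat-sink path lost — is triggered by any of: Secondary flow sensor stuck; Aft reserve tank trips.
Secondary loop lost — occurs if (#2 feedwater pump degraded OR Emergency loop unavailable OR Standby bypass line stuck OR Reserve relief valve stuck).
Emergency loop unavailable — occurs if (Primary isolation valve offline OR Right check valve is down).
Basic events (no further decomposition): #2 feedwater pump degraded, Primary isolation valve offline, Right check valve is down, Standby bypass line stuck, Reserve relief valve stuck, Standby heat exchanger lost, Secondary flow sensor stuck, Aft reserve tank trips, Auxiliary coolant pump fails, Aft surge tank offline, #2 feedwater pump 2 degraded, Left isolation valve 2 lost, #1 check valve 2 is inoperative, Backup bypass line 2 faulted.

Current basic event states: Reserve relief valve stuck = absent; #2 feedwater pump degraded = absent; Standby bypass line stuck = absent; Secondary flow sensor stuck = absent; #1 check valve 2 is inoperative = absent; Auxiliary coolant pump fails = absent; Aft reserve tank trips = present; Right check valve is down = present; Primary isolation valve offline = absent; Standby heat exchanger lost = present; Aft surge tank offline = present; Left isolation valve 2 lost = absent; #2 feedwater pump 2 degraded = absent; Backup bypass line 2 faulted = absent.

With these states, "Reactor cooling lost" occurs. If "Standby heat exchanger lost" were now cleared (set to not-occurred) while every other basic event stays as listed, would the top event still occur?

Yes

Counterfactual: set "Standby heat exchanger lost" to not occurred.
Emergency loop unavailable [OR]: Primary isolation valve offline=not, Right check valve is down=occurs → at least one input occurs → occurs.
Secondary loop lost [OR]: #2 feedwater pump degraded=not, Emergency loop unavailable=occurs, Standby bypass line stuck=not, Reserve relief valve stuck=not → at least one input occurs → occurs.
Heat-sink path lost [OR]: Secondary flow sensor stuck=not, Aft reserve tank trips=occurs → at least one input occurs → occurs.
Primary loop lost [AND]: Standby heat exchanger lost=not, Heat-sink path lost=occurs, Auxiliary coolant pump fails=not, Aft surge tank offline=occurs → not all inputs occur → does not occur.
Recirculation branch fails [AND]: Primary loop lost=not, #2 feedwater pump 2 degraded=not, Left isolation valve 2 lost=not, #1 check valve 2 is inoperative=not → not all inputs occur → does not occur.
Reactor cooling lost [OR]: Secondary loop lost=occurs, Recirculation branch fails=not, Backup bypass line 2 faulted=not → at least one input occurs → occurs.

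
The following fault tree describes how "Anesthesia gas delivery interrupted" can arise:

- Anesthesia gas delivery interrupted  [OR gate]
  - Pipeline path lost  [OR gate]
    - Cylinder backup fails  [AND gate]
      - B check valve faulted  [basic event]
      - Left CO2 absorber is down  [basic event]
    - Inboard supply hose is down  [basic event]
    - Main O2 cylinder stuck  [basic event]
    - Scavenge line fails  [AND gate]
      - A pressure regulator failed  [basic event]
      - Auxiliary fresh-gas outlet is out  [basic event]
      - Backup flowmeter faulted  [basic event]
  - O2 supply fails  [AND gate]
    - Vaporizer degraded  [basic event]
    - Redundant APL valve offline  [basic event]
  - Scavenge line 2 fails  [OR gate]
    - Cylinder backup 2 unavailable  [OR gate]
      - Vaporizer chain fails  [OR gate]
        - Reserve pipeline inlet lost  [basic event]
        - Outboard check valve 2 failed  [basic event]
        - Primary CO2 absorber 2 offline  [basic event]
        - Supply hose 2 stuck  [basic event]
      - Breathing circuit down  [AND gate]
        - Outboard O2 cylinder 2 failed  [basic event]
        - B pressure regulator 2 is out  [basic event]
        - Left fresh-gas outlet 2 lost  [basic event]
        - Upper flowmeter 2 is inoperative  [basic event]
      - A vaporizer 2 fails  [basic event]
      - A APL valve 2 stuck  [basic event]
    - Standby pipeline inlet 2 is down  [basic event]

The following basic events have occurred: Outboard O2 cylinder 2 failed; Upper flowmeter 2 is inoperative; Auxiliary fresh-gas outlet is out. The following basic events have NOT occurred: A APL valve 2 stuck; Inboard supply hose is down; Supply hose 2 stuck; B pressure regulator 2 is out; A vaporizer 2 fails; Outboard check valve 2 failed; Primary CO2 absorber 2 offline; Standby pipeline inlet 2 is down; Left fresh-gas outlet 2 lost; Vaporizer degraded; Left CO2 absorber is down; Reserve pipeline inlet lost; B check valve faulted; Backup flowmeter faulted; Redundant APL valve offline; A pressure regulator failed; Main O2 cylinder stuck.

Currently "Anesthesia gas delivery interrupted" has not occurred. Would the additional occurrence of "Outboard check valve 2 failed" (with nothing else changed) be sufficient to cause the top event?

Yes

Counterfactual: set "Outboard check valve 2 failed" to occurred.
Cylinder backup fails [AND]: B check valve faulted=not, Left CO2 absorber is down=not → not all inputs occur → does not occur.
Scavenge line fails [AND]: A pressure regulator failed=not, Auxiliary fresh-gas outlet is out=occurs, Backup flowmeter faulted=not → not all inputs occur → does not occur.
Pipeline path lost [OR]: Cylinder backup fails=not, Inboard supply hose is down=not, Main O2 cylinder stuck=not, Scavenge line fails=not → no input occurs → does not occur.
O2 supply fails [AND]: Vaporizer degraded=not, Redundant APL valve offline=not → not all inputs occur → does not occur.
Vaporizer chain fails [OR]: Reserve pipeline inlet lost=not, Outboard check valve 2 failed=occurs, Primary CO2 absorber 2 offline=not, Supply hose 2 stuck=not → at least one input occurs → occurs.
Breathing circuit down [AND]: Outboard O2 cylinder 2 failed=occurs, B pressure regulator 2 is out=not, Left fresh-gas outlet 2 lost=not, Upper flowmeter 2 is inoperative=occurs → not all inputs occur → does not occur.
Cylinder backup 2 unavailable [OR]: Vaporizer chain fails=occurs, Breathing circuit down=not, A vaporizer 2 fails=not, A APL valve 2 stuck=not → at least one input occurs → occurs.
Scavenge line 2 fails [OR]: Cylinder backup 2 unavailable=occurs, Standby pipeline inlet 2 is down=not → at least one input occurs → occurs.
Anesthesia gas delivery interrupted [OR]: Pipeline path lost=not, O2 supply fails=not, Scavenge line 2 fails=occurs → at least one input occurs → occurs.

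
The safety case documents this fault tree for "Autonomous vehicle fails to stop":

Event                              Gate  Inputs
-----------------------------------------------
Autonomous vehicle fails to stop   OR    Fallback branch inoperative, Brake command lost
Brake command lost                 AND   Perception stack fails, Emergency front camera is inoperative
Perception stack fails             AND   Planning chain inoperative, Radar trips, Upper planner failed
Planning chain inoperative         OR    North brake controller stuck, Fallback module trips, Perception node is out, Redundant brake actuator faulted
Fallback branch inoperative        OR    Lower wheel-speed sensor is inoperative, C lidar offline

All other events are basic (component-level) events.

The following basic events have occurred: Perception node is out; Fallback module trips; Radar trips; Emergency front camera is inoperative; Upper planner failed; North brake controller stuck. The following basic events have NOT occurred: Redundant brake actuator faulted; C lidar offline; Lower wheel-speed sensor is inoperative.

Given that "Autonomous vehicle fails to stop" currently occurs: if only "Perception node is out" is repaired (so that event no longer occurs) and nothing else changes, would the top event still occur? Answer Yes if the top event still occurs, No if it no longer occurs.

Yes

Counterfactual: set "Perception node is out" to not occurred.
Fallback branch inoperative [OR]: Lower wheel-speed sensor is inoperative=not, C lidar offline=not → no input occurs → does not occur.
Planning chain inoperative [OR]: North brake controller stuck=occurs, Fallback module trips=occurs, Perception node is out=not, Redundant brake actuator faulted=not → at least one input occurs → occurs.
Perception stack fails [AND]: Planning chain inoperative=occurs, Radar trips=occurs, Upper planner failed=occurs → all inputs occur → occurs.
Brake command lost [AND]: Perception stack fails=occurs, Emergency front camera is inoperative=occurs → all inputs occur → occurs.
Autonomous vehicle fails to stop [OR]: Fallback branch inoperative=not, Brake command lost=occurs → at least one input occurs → occurs.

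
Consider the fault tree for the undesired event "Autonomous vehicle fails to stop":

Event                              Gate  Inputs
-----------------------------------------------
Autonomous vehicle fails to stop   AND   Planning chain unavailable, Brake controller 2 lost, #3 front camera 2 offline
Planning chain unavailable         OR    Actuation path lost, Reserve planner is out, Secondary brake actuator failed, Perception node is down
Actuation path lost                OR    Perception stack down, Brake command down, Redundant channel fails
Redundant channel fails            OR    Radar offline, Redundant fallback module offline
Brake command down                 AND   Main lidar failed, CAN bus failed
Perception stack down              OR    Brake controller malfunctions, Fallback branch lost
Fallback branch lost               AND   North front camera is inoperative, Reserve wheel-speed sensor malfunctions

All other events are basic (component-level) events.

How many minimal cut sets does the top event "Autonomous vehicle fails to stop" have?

8

Fallback branch lost [AND]: one cut set from each child combined → 1 × 1 = 1 cut set(s).
Perception stack down [OR]: union of children's cut sets → 2 cut set(s).
Brake command down [AND]: one cut set from each child combined → 1 × 1 = 1 cut set(s).
Redundant channel fails [OR]: union of children's cut sets → 2 cut set(s).
Actuation path lost [OR]: union of children's cut sets → 5 cut set(s).
Planning chain unavailable [OR]: union of children's cut sets → 8 cut set(s).
Autonomous vehicle fails to stop [AND]: one cut set from each child combined → 8 × 1 × 1 = 8 cut set(s).
Minimal cut sets: {#3 front camera 2 offline, Brake controller 2 lost, Brake controller malfunctions}; {#3 front camera 2 offline, Brake controller 2 lost, North front camera is inoperative, Reserve wheel-speed sensor malfunctions}; {#3 front camera 2 offline, Brake controller 2 lost, CAN bus failed, Main lidar failed}; {#3 front camera 2 offline, Brake controller 2 lost, Radar offline}; {#3 front camera 2 offline, Brake controller 2 lost, Redundant fallback module offline}; {#3 front camera 2 offline, Brake controller 2 lost, Reserve planner is out}; {#3 front camera 2 offline, Brake controller 2 lost, Secondary brake actuator failed}; {#3 front camera 2 offline, Brake controller 2 lost, Perception node is down}.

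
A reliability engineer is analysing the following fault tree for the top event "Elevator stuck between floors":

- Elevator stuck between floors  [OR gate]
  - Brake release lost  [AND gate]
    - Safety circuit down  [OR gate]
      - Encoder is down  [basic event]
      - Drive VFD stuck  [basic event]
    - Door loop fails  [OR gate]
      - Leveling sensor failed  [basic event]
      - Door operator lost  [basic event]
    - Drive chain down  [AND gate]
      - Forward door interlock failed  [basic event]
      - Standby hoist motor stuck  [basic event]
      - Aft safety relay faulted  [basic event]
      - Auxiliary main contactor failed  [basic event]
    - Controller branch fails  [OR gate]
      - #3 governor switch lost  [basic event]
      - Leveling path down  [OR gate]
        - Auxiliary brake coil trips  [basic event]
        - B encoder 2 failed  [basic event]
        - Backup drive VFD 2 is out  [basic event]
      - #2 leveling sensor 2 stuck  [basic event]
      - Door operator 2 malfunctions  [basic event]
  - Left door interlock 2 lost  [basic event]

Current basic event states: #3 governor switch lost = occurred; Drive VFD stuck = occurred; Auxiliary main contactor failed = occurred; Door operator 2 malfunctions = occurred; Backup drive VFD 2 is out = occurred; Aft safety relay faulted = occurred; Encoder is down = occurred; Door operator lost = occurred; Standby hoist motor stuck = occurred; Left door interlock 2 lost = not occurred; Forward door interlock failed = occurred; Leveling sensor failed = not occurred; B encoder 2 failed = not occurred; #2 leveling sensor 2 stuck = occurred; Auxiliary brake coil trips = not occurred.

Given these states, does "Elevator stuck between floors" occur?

Yes

Safety circuit down [OR]: Encoder is down=occurs, Drive VFD stuck=occurs → at least one input occurs → occurs.
Door loop fails [OR]: Leveling sensor failed=not, Door operator lost=occurs → at least one input occurs → occurs.
Drive chain down [AND]: Forward door interlock failed=occurs, Standby hoist motor stuck=occurs, Aft safety relay faulted=occurs, Auxiliary main contactor failed=occurs → all inputs occur → occurs.
Leveling path down [OR]: Auxiliary brake coil trips=not, B encoder 2 failed=not, Backup drive VFD 2 is out=occurs → at least one input occurs → occurs.
Controller branch fails [OR]: #3 governor switch lost=occurs, Leveling path down=occurs, #2 leveling sensor 2 stuck=occurs, Door operator 2 malfunctions=occurs → at least one input occurs → occurs.
Brake release lost [AND]: Safety circuit down=occurs, Door loop fails=occurs, Drive chain down=occurs, Controller branch fails=occurs → all inputs occur → occurs.
Elevator stuck between floors [OR]: Brake release lost=occurs, Left door interlock 2 lost=not → at least one input occurs → occurs.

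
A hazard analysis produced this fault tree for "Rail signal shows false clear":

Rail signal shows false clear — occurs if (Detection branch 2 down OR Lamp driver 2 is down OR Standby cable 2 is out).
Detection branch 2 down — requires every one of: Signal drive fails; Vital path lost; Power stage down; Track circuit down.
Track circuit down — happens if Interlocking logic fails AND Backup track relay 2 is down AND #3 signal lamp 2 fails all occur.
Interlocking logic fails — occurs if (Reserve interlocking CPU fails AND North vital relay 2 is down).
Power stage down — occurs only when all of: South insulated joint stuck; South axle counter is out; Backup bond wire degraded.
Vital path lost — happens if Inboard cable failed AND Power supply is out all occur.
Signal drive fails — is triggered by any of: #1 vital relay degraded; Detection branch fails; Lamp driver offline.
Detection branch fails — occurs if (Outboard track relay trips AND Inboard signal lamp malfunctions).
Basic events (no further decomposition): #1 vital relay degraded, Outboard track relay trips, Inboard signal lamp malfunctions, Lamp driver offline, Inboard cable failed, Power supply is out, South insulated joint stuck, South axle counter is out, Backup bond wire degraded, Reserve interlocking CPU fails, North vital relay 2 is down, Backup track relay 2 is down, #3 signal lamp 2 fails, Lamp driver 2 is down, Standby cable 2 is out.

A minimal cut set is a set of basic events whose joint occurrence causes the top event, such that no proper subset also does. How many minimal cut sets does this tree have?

Detection branch fails [AND]: one cut set from each child combined → 1 × 1 = 1 cut set(s).
Signal drive fails [OR]: union of children's cut sets → 3 cut set(s).
Vital path lost [AND]: one cut set from each child combined → 1 × 1 = 1 cut set(s).
Power stage down [AND]: one cut set from each child combined → 1 × 1 × 1 = 1 cut set(s).
Interlocking logic fails [AND]: one cut set from each child combined → 1 × 1 = 1 cut set(s).
Track circuit down [AND]: one cut set from each child combined → 1 × 1 × 1 = 1 cut set(s).
Detection branch 2 down [AND]: one cut set from each child combined → 3 × 1 × 1 × 1 = 3 cut set(s).
Rail signal shows false clear [OR]: union of children's cut sets → 5 cut set(s).
Minimal cut sets: {#1 vital relay degraded, #3 signal lamp 2 fails, Backup bond wire degraded, Backup track relay 2 is down, Inboard cable failed, North vital relay 2 is down, Power supply is out, Reserve interlocking CPU fails, South axle counter is out, South insulated joint stuck}; {#3 signal lamp 2 fails, Backup bond wire degraded, Backup track relay 2 is down, Inboard cable failed, Inboard signal lamp malfunctions, North vital relay 2 is down, Outboard track relay trips, Power supply is out, Reserve interlocking CPU fails, South axle counter is out, South insulated joint stuck}; {#3 signal lamp 2 fails, Backup bond wire degraded, Backup track relay 2 is down, Inboard cable failed, Lamp driver offline, North vital relay 2 is down, Power supply is out, Reserve interlocking CPU fails, South axle counter is out, South insulated joint stuck}; {Lamp driver 2 is down}; {Standby cable 2 is out}.

5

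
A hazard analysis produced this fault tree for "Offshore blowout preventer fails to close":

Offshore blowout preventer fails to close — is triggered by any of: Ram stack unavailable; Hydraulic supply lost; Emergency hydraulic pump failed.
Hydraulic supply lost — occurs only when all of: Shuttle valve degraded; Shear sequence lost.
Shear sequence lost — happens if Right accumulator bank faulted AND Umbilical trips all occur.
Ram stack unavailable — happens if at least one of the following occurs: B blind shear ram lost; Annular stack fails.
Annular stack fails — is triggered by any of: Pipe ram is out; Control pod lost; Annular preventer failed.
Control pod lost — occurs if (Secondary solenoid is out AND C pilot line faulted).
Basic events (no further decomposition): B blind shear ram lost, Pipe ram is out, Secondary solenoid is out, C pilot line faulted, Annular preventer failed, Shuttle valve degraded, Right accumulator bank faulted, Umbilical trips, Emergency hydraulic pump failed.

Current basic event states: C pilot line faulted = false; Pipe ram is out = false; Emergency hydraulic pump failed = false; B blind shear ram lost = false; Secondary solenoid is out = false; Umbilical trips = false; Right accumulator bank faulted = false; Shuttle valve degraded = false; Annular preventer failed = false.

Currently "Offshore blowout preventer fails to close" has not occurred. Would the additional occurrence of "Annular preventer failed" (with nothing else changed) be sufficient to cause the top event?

Yes

Counterfactual: set "Annular preventer failed" to occurred.
Control pod lost [AND]: Secondary solenoid is out=not, C pilot line faulted=not → not all inputs occur → does not occur.
Annular stack fails [OR]: Pipe ram is out=not, Control pod lost=not, Annular preventer failed=occurs → at least one input occurs → occurs.
Ram stack unavailable [OR]: B blind shear ram lost=not, Annular stack fails=occurs → at least one input occurs → occurs.
Shear sequence lost [AND]: Right accumulator bank faulted=not, Umbilical trips=not → not all inputs occur → does not occur.
Hydraulic supply lost [AND]: Shuttle valve degraded=not, Shear sequence lost=not → not all inputs occur → does not occur.
Offshore blowout preventer fails to close [OR]: Ram stack unavailable=occurs, Hydraulic supply lost=not, Emergency hydraulic pump failed=not → at least one input occurs → occurs.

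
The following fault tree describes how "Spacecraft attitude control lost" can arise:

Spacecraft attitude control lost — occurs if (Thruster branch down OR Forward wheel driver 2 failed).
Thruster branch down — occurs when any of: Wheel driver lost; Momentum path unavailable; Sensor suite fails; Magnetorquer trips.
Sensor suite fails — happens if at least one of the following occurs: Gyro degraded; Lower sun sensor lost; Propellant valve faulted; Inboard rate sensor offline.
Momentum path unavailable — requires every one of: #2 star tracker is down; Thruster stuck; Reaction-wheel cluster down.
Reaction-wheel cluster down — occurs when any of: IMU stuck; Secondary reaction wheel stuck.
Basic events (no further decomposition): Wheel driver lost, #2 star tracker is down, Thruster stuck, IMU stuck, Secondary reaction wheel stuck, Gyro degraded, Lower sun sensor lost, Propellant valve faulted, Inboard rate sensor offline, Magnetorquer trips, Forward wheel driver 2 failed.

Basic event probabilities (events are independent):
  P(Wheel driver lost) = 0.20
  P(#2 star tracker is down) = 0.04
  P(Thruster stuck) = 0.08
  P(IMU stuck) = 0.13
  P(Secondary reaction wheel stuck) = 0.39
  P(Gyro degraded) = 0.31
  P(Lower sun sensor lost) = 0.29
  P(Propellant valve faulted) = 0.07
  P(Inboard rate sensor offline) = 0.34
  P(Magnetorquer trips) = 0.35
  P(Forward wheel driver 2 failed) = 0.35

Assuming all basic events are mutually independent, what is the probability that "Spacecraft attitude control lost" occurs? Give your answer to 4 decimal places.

P(Reaction-wheel cluster down) [OR] = 1 − (1−0.13) × (1−0.39) = 0.469300
P(Momentum path unavailable) [AND] = 0.04 × 0.08 × 0.469300 = 0.001502
P(Sensor suite fails) [OR] = 1 − (1−0.31) × (1−0.29) × (1−0.07) × (1−0.34) = 0.699299
P(Thruster branch down) [OR] = 1 − (1−0.20) × (1−0.001502) × (1−0.699299) × (1−0.35) = 0.843870
P(Spacecraft attitude control lost) [OR] = 1 − (1−0.843870) × (1−0.35) = 0.898516
Rounded to 4 decimal places: P(Spacecraft attitude control lost) ≈ 0.8985.

0.8985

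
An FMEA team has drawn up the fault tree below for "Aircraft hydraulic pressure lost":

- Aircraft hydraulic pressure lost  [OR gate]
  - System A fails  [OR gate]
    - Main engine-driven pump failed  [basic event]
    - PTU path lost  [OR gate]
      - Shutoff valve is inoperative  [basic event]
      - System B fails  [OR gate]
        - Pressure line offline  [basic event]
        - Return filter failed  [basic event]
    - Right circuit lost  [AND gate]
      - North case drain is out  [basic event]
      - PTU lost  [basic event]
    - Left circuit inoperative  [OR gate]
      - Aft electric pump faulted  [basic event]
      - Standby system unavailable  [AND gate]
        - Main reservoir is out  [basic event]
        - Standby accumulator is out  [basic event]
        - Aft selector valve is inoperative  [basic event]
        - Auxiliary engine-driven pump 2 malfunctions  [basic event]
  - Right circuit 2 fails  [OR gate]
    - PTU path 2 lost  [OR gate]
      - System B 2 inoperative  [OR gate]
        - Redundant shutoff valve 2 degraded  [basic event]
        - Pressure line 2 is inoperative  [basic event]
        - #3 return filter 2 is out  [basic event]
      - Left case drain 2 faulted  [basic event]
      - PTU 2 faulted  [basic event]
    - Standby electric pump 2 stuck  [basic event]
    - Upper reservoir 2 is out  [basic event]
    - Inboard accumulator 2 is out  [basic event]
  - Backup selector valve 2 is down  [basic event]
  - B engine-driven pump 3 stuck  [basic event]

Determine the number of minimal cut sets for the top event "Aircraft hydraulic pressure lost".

17

System B fails [OR]: union of children's cut sets → 2 cut set(s).
PTU path lost [OR]: union of children's cut sets → 3 cut set(s).
Right circuit lost [AND]: one cut set from each child combined → 1 × 1 = 1 cut set(s).
Standby system unavailable [AND]: one cut set from each child combined → 1 × 1 × 1 × 1 = 1 cut set(s).
Left circuit inoperative [OR]: union of children's cut sets → 2 cut set(s).
System A fails [OR]: union of children's cut sets → 7 cut set(s).
System B 2 inoperative [OR]: union of children's cut sets → 3 cut set(s).
PTU path 2 lost [OR]: union of children's cut sets → 5 cut set(s).
Right circuit 2 fails [OR]: union of children's cut sets → 8 cut set(s).
Aircraft hydraulic pressure lost [OR]: union of children's cut sets → 17 cut set(s).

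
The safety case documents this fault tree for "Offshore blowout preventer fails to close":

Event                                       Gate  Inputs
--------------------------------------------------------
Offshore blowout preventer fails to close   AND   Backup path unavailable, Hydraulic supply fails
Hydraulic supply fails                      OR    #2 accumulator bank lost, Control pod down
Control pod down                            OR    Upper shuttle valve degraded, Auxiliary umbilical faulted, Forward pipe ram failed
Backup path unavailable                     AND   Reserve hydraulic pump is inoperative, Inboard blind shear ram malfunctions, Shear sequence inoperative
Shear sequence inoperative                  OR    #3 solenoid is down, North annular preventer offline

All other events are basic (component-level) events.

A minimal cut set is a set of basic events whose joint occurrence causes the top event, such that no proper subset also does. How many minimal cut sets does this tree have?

Shear sequence inoperative [OR]: union of children's cut sets → 2 cut set(s).
Backup path unavailable [AND]: one cut set from each child combined → 1 × 1 × 2 = 2 cut set(s).
Control pod down [OR]: union of children's cut sets → 3 cut set(s).
Hydraulic supply fails [OR]: union of children's cut sets → 4 cut set(s).
Offshore blowout preventer fails to close [AND]: one cut set from each child combined → 2 × 4 = 8 cut set(s).
Minimal cut sets: {#2 accumulator bank lost, #3 solenoid is down, Inboard blind shear ram malfunctions, Reserve hydraulic pump is inoperative}; {#3 solenoid is down, Inboard blind shear ram malfunctions, Reserve hydraulic pump is inoperative, Upper shuttle valve degraded}; {#3 solenoid is down, Auxiliary umbilical faulted, Inboard blind shear ram malfunctions, Reserve hydraulic pump is inoperative}; {#3 solenoid is down, Forward pipe ram failed, Inboard blind shear ram malfunctions, Reserve hydraulic pump is inoperative}; {#2 accumulator bank lost, Inboard blind shear ram malfunctions, North annular preventer offline, Reserve hydraulic pump is inoperative}; {Inboard blind shear ram malfunctions, North annular preventer offline, Reserve hydraulic pump is inoperative, Upper shuttle valve degraded}; {Auxiliary umbilical faulted, Inboard blind shear ram malfunctions, North annular preventer offline, Reserve hydraulic pump is inoperative}; {Forward pipe ram failed, Inboard blind shear ram malfunctions, North annular preventer offline, Reserve hydraulic pump is inoperative}.

8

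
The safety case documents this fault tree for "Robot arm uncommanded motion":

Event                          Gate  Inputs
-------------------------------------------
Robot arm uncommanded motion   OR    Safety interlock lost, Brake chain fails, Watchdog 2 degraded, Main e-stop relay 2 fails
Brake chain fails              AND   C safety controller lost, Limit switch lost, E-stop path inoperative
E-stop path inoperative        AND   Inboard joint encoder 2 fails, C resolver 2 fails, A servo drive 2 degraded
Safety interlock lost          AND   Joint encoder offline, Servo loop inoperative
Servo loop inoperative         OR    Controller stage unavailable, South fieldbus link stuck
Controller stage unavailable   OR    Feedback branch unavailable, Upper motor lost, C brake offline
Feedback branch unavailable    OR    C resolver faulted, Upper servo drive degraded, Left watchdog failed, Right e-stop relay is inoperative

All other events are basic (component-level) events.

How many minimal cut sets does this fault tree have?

Feedback branch unavailable [OR]: union of children's cut sets → 4 cut set(s).
Controller stage unavailable [OR]: union of children's cut sets → 6 cut set(s).
Servo loop inoperative [OR]: union of children's cut sets → 7 cut set(s).
Safety interlock lost [AND]: one cut set from each child combined → 1 × 7 = 7 cut set(s).
E-stop path inoperative [AND]: one cut set from each child combined → 1 × 1 × 1 = 1 cut set(s).
Brake chain fails [AND]: one cut set from each child combined → 1 × 1 × 1 = 1 cut set(s).
Robot arm uncommanded motion [OR]: union of children's cut sets → 10 cut set(s).
Minimal cut sets: {C resolver faulted, Joint encoder offline}; {Joint encoder offline, Upper servo drive degraded}; {Joint encoder offline, Left watchdog failed}; {Joint encoder offline, Right e-stop relay is inoperative}; {Joint encoder offline, Upper motor lost}; {C brake offline, Joint encoder offline}; {Joint encoder offline, South fieldbus link stuck}; {A servo drive 2 degraded, C resolver 2 fails, C safety controller lost, Inboard joint encoder 2 fails, Limit switch lost}; {Watchdog 2 degraded}; {Main e-stop relay 2 fails}.

10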